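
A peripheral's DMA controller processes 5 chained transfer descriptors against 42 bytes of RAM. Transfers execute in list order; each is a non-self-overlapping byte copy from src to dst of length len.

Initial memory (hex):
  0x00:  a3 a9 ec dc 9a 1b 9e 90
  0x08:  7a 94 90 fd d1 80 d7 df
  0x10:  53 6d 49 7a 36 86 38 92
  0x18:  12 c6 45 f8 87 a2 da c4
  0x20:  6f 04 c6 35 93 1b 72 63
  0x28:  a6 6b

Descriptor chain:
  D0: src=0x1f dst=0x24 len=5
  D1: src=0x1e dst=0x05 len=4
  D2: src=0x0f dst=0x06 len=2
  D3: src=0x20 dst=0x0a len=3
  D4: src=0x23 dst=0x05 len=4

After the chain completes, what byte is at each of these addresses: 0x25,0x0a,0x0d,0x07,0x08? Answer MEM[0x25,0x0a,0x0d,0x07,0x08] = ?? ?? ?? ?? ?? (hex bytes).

MEM[0x25,0x0a,0x0d,0x07,0x08] = 6f 6f 80 6f 04

D0: mem[0x24..0x28] <- [c4 6f 04 c6 35]
D1: mem[0x05..0x08] <- [da c4 6f 04]
D2: mem[0x06..0x07] <- [df 53]
D3: mem[0x0a..0x0c] <- [6f 04 c6]
D4: mem[0x05..0x08] <- [35 c4 6f 04]
query mem[0x25]=0x6f, mem[0x0a]=0x6f, mem[0x0d]=0x80, mem[0x07]=0x6f, mem[0x08]=0x04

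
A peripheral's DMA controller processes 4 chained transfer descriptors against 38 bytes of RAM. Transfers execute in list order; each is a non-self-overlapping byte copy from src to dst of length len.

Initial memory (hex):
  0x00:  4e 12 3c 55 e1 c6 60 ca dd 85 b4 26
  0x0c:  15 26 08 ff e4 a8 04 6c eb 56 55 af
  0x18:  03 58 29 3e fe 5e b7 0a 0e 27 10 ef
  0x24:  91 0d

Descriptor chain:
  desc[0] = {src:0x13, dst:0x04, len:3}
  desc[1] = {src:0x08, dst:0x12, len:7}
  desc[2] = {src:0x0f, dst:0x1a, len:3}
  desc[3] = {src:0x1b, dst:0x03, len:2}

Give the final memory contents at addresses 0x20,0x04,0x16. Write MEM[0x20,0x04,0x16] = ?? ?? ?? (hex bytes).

MEM[0x20,0x04,0x16] = 0e a8 15

D0: mem[0x04..0x06] <- [6c eb 56]
D1: mem[0x12..0x18] <- [dd 85 b4 26 15 26 08]
D2: mem[0x1a..0x1c] <- [ff e4 a8]
D3: mem[0x03..0x04] <- [e4 a8]
query mem[0x20]=0x0e, mem[0x04]=0xa8, mem[0x16]=0x15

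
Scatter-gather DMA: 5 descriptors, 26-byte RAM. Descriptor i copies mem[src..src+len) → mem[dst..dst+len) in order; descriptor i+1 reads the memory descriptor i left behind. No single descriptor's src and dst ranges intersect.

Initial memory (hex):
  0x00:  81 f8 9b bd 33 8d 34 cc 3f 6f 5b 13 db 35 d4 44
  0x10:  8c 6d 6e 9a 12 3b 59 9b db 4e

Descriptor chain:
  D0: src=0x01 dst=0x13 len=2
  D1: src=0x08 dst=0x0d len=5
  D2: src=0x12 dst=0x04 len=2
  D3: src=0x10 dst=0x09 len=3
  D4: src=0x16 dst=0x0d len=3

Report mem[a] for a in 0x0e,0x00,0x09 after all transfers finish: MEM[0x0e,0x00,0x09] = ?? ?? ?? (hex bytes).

MEM[0x0e,0x00,0x09] = 9b 81 13

  after D0: wrote 2B at 0x13 = f89b
  after D1: wrote 5B at 0x0d = 3f6f5b13db
  after D2: wrote 2B at 0x04 = 6ef8
  after D3: wrote 3B at 0x09 = 13db6e
  after D4: wrote 3B at 0x0d = 599bdb
query mem[0x0e]=0x9b, mem[0x00]=0x81, mem[0x09]=0x13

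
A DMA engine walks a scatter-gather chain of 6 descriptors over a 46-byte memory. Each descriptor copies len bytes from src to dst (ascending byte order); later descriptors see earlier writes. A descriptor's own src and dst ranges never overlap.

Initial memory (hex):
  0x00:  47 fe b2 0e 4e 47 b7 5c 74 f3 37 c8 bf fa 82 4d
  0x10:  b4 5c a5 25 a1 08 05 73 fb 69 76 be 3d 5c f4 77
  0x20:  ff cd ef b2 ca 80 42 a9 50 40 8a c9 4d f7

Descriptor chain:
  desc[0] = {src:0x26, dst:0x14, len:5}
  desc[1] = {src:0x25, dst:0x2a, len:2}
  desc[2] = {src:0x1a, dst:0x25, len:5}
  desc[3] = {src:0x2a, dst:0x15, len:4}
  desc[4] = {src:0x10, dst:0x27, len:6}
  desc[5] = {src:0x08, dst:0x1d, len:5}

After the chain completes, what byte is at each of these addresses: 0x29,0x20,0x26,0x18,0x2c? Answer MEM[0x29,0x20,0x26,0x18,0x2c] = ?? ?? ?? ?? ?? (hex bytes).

MEM[0x29,0x20,0x26,0x18,0x2c] = a5 c8 be f7 80

  after D0: wrote 5B at 0x14 = 42a950408a
  after D1: wrote 2B at 0x2a = 8042
  after D2: wrote 5B at 0x25 = 76be3d5cf4
  after D3: wrote 4B at 0x15 = 80424df7
  after D4: wrote 6B at 0x27 = b45ca5254280
  after D5: wrote 5B at 0x1d = 74f337c8bf
query mem[0x29]=0xa5, mem[0x20]=0xc8, mem[0x26]=0xbe, mem[0x18]=0xf7, mem[0x2c]=0x80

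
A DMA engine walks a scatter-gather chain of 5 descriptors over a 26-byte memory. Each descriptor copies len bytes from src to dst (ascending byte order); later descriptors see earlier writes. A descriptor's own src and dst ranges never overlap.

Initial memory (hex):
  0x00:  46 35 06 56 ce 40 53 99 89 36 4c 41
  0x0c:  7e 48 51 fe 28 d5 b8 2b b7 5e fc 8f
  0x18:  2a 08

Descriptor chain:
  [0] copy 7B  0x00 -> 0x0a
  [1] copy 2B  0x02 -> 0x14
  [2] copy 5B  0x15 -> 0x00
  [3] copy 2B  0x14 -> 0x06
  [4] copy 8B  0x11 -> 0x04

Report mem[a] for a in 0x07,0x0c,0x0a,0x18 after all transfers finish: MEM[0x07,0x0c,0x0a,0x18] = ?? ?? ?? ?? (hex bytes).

MEM[0x07,0x0c,0x0a,0x18] = 06 06 8f 2a

#0 dst[0x0a+7] := {0x46,0x35,0x06,0x56,0xce,0x40,0x53}
#1 dst[0x14+2] := {0x06,0x56}
#2 dst[0x00+5] := {0x56,0xfc,0x8f,0x2a,0x08}
#3 dst[0x06+2] := {0x06,0x56}
#4 dst[0x04+8] := {0xd5,0xb8,0x2b,0x06,0x56,0xfc,0x8f,0x2a}
query mem[0x07]=0x06, mem[0x0c]=0x06, mem[0x0a]=0x8f, mem[0x18]=0x2a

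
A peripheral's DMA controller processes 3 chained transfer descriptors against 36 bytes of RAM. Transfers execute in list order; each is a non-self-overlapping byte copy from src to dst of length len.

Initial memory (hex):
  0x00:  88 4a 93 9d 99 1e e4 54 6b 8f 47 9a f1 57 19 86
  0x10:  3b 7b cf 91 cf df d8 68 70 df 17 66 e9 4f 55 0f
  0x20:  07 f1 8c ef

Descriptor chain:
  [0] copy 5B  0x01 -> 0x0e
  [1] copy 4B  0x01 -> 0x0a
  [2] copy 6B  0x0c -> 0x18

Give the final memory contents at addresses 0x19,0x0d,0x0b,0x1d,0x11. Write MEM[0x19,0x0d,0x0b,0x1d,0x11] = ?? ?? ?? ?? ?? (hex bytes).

[0] 0x01->0x0e len=5 : 4a 93 9d 99 1e
[1] 0x01->0x0a len=4 : 4a 93 9d 99
[2] 0x0c->0x18 len=6 : 9d 99 4a 93 9d 99
query mem[0x19]=0x99, mem[0x0d]=0x99, mem[0x0b]=0x93, mem[0x1d]=0x99, mem[0x11]=0x99

MEM[0x19,0x0d,0x0b,0x1d,0x11] = 99 99 93 99 99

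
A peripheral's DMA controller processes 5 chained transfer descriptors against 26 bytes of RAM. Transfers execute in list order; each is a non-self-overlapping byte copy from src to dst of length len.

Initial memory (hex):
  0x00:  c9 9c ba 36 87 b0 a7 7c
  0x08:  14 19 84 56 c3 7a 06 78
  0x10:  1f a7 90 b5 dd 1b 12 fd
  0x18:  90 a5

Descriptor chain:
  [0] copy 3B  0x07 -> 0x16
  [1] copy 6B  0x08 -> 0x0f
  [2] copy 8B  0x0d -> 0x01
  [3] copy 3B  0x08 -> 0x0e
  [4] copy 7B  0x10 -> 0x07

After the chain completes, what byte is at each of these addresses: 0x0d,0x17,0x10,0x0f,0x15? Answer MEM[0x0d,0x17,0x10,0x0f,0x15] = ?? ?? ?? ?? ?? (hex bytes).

MEM[0x0d,0x17,0x10,0x0f,0x15] = 7c 14 84 19 1b

  after D0: wrote 3B at 0x16 = 7c1419
  after D1: wrote 6B at 0x0f = 14198456c37a
  after D2: wrote 8B at 0x01 = 7a0614198456c37a
  after D3: wrote 3B at 0x0e = 7a1984
  after D4: wrote 7B at 0x07 = 848456c37a1b7c
query mem[0x0d]=0x7c, mem[0x17]=0x14, mem[0x10]=0x84, mem[0x0f]=0x19, mem[0x15]=0x1b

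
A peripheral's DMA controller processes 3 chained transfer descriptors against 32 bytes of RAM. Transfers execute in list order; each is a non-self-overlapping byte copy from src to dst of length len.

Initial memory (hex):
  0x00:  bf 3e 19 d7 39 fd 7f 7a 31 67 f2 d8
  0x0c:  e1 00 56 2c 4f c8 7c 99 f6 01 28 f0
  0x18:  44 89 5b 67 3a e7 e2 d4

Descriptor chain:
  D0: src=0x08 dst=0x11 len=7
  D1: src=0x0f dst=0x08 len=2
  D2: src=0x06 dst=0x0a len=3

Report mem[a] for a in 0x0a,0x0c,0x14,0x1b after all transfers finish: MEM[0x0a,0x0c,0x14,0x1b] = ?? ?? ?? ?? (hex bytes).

MEM[0x0a,0x0c,0x14,0x1b] = 7f 2c d8 67

D0: mem[0x11..0x17] <- [31 67 f2 d8 e1 00 56]
D1: mem[0x08..0x09] <- [2c 4f]
D2: mem[0x0a..0x0c] <- [7f 7a 2c]
query mem[0x0a]=0x7f, mem[0x0c]=0x2c, mem[0x14]=0xd8, mem[0x1b]=0x67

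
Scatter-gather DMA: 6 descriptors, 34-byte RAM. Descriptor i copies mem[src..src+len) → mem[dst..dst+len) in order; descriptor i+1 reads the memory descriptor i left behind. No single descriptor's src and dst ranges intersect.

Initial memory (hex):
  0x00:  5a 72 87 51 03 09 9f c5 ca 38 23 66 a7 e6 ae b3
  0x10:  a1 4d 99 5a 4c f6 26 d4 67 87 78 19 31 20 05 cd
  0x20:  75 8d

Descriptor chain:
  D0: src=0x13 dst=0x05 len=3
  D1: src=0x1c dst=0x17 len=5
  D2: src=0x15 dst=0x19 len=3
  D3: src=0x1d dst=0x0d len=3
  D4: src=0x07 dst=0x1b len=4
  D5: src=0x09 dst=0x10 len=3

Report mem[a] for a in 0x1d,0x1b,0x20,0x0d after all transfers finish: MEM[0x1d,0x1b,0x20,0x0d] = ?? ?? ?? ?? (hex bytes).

MEM[0x1d,0x1b,0x20,0x0d] = 38 f6 75 20

#0 dst[0x05+3] := {0x5a,0x4c,0xf6}
#1 dst[0x17+5] := {0x31,0x20,0x05,0xcd,0x75}
#2 dst[0x19+3] := {0xf6,0x26,0x31}
#3 dst[0x0d+3] := {0x20,0x05,0xcd}
#4 dst[0x1b+4] := {0xf6,0xca,0x38,0x23}
#5 dst[0x10+3] := {0x38,0x23,0x66}
query mem[0x1d]=0x38, mem[0x1b]=0xf6, mem[0x20]=0x75, mem[0x0d]=0x20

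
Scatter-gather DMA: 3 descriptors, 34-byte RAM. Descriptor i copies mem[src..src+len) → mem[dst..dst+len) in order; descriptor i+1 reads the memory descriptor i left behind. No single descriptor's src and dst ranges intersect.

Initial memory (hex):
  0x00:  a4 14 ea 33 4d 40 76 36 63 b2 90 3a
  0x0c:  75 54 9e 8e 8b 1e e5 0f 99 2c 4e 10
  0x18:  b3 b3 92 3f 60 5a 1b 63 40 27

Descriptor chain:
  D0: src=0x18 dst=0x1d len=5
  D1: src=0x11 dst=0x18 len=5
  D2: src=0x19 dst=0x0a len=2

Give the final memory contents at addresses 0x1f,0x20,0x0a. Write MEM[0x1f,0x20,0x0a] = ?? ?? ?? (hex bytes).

#0 dst[0x1d+5] := {0xb3,0xb3,0x92,0x3f,0x60}
#1 dst[0x18+5] := {0x1e,0xe5,0x0f,0x99,0x2c}
#2 dst[0x0a+2] := {0xe5,0x0f}
query mem[0x1f]=0x92, mem[0x20]=0x3f, mem[0x0a]=0xe5

MEM[0x1f,0x20,0x0a] = 92 3f e5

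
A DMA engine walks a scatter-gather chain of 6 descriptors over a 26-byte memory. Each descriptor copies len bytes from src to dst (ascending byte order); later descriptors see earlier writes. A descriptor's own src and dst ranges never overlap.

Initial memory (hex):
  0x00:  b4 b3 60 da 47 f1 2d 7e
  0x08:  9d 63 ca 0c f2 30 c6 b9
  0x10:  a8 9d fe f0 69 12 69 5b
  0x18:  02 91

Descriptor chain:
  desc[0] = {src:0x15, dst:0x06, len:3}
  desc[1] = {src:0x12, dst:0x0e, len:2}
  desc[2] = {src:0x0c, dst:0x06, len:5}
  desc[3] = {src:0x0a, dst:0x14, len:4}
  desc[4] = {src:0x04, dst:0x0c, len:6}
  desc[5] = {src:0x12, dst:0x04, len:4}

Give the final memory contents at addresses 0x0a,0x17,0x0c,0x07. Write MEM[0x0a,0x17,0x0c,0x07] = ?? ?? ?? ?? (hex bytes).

#0 dst[0x06+3] := {0x12,0x69,0x5b}
#1 dst[0x0e+2] := {0xfe,0xf0}
#2 dst[0x06+5] := {0xf2,0x30,0xfe,0xf0,0xa8}
#3 dst[0x14+4] := {0xa8,0x0c,0xf2,0x30}
#4 dst[0x0c+6] := {0x47,0xf1,0xf2,0x30,0xfe,0xf0}
#5 dst[0x04+4] := {0xfe,0xf0,0xa8,0x0c}
query mem[0x0a]=0xa8, mem[0x17]=0x30, mem[0x0c]=0x47, mem[0x07]=0x0c

MEM[0x0a,0x17,0x0c,0x07] = a8 30 47 0c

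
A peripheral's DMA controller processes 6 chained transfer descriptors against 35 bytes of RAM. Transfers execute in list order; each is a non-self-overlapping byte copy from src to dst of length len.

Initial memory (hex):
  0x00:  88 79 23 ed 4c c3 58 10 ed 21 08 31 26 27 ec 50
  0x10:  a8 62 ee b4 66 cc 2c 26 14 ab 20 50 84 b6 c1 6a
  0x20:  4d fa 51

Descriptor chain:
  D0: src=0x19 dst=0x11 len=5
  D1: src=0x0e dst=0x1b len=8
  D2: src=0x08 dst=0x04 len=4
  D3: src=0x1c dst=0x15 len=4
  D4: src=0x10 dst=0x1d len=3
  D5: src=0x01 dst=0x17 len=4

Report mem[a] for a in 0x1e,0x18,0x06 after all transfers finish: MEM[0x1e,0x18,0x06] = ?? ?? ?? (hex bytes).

MEM[0x1e,0x18,0x06] = ab 23 08

#0 dst[0x11+5] := {0xab,0x20,0x50,0x84,0xb6}
#1 dst[0x1b+8] := {0xec,0x50,0xa8,0xab,0x20,0x50,0x84,0xb6}
#2 dst[0x04+4] := {0xed,0x21,0x08,0x31}
#3 dst[0x15+4] := {0x50,0xa8,0xab,0x20}
#4 dst[0x1d+3] := {0xa8,0xab,0x20}
#5 dst[0x17+4] := {0x79,0x23,0xed,0xed}
query mem[0x1e]=0xab, mem[0x18]=0x23, mem[0x06]=0x08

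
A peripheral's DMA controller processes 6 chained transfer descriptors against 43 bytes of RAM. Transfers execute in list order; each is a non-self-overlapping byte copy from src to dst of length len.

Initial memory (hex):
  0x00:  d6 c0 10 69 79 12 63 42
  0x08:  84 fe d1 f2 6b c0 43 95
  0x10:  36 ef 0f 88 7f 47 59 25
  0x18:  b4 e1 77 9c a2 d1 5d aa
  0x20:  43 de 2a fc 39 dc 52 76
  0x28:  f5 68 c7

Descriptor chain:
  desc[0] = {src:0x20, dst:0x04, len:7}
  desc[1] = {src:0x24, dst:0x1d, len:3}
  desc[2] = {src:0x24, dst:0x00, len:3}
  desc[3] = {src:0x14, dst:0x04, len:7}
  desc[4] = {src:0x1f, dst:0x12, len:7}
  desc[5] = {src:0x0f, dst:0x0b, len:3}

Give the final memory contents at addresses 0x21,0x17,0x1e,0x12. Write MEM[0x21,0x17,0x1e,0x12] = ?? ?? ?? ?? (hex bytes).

MEM[0x21,0x17,0x1e,0x12] = de 39 dc 52

#0 dst[0x04+7] := {0x43,0xde,0x2a,0xfc,0x39,0xdc,0x52}
#1 dst[0x1d+3] := {0x39,0xdc,0x52}
#2 dst[0x00+3] := {0x39,0xdc,0x52}
#3 dst[0x04+7] := {0x7f,0x47,0x59,0x25,0xb4,0xe1,0x77}
#4 dst[0x12+7] := {0x52,0x43,0xde,0x2a,0xfc,0x39,0xdc}
#5 dst[0x0b+3] := {0x95,0x36,0xef}
query mem[0x21]=0xde, mem[0x17]=0x39, mem[0x1e]=0xdc, mem[0x12]=0x52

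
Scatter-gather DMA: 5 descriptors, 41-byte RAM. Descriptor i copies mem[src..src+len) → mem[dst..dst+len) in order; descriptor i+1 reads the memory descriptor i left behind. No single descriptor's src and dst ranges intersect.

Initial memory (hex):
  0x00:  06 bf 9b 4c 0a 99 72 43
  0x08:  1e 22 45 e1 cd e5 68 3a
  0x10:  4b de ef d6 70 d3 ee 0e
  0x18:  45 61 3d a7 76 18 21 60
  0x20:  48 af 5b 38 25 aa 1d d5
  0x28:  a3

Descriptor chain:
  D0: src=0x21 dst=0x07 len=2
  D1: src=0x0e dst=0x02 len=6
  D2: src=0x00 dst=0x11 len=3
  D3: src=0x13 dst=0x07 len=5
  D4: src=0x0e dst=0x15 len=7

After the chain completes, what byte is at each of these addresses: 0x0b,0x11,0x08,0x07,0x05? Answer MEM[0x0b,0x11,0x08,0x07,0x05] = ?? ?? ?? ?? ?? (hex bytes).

MEM[0x0b,0x11,0x08,0x07,0x05] = 0e 06 70 68 de

D0: mem[0x07..0x08] <- [af 5b]
D1: mem[0x02..0x07] <- [68 3a 4b de ef d6]
D2: mem[0x11..0x13] <- [06 bf 68]
D3: mem[0x07..0x0b] <- [68 70 d3 ee 0e]
D4: mem[0x15..0x1b] <- [68 3a 4b 06 bf 68 70]
query mem[0x0b]=0x0e, mem[0x11]=0x06, mem[0x08]=0x70, mem[0x07]=0x68, mem[0x05]=0xde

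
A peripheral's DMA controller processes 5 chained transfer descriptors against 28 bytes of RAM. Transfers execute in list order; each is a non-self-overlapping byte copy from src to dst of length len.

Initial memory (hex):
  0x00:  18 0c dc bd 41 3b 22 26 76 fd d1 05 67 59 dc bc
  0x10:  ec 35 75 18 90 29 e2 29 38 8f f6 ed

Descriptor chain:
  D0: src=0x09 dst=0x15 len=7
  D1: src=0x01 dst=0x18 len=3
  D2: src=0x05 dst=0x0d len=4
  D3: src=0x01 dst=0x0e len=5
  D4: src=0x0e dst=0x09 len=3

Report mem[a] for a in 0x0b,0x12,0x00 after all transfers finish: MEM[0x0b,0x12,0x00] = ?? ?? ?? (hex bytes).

[0] 0x09->0x15 len=7 : fd d1 05 67 59 dc bc
[1] 0x01->0x18 len=3 : 0c dc bd
[2] 0x05->0x0d len=4 : 3b 22 26 76
[3] 0x01->0x0e len=5 : 0c dc bd 41 3b
[4] 0x0e->0x09 len=3 : 0c dc bd
query mem[0x0b]=0xbd, mem[0x12]=0x3b, mem[0x00]=0x18

MEM[0x0b,0x12,0x00] = bd 3b 18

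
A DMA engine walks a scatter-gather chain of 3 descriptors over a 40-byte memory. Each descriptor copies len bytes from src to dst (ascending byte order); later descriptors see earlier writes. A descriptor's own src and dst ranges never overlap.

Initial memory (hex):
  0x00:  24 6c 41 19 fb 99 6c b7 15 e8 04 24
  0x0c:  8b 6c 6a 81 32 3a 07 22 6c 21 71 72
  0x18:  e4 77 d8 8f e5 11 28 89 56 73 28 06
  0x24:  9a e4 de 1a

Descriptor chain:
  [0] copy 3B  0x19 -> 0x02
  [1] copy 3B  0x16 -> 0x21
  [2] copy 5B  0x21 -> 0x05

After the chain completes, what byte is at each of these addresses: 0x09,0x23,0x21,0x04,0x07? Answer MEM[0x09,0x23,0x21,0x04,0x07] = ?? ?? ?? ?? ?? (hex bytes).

D0: mem[0x02..0x04] <- [77 d8 8f]
D1: mem[0x21..0x23] <- [71 72 e4]
D2: mem[0x05..0x09] <- [71 72 e4 9a e4]
query mem[0x09]=0xe4, mem[0x23]=0xe4, mem[0x21]=0x71, mem[0x04]=0x8f, mem[0x07]=0xe4

MEM[0x09,0x23,0x21,0x04,0x07] = e4 e4 71 8f e4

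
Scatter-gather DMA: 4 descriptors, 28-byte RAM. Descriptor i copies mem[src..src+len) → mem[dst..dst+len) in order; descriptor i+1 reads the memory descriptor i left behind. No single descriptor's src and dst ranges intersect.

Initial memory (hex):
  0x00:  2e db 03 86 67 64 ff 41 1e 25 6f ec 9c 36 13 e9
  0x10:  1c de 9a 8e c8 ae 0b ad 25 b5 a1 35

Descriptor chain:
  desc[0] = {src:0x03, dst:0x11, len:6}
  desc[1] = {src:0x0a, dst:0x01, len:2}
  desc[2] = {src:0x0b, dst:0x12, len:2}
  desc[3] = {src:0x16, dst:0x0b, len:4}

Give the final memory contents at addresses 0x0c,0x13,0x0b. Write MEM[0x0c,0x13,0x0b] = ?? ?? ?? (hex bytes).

MEM[0x0c,0x13,0x0b] = ad 9c 1e

  after D0: wrote 6B at 0x11 = 866764ff411e
  after D1: wrote 2B at 0x01 = 6fec
  after D2: wrote 2B at 0x12 = ec9c
  after D3: wrote 4B at 0x0b = 1ead25b5
query mem[0x0c]=0xad, mem[0x13]=0x9c, mem[0x0b]=0x1e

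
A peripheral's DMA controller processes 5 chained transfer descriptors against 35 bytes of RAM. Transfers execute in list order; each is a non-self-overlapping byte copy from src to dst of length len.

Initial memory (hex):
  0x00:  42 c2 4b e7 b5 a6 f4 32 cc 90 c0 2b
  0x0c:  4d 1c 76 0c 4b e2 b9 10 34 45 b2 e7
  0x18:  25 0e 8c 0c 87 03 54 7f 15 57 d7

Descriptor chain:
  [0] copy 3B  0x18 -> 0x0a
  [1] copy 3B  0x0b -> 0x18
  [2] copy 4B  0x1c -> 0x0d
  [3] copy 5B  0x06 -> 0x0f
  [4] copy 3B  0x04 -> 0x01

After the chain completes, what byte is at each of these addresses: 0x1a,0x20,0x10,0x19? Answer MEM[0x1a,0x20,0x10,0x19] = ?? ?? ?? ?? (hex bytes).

MEM[0x1a,0x20,0x10,0x19] = 1c 15 32 8c

D0: mem[0x0a..0x0c] <- [25 0e 8c]
D1: mem[0x18..0x1a] <- [0e 8c 1c]
D2: mem[0x0d..0x10] <- [87 03 54 7f]
D3: mem[0x0f..0x13] <- [f4 32 cc 90 25]
D4: mem[0x01..0x03] <- [b5 a6 f4]
query mem[0x1a]=0x1c, mem[0x20]=0x15, mem[0x10]=0x32, mem[0x19]=0x8c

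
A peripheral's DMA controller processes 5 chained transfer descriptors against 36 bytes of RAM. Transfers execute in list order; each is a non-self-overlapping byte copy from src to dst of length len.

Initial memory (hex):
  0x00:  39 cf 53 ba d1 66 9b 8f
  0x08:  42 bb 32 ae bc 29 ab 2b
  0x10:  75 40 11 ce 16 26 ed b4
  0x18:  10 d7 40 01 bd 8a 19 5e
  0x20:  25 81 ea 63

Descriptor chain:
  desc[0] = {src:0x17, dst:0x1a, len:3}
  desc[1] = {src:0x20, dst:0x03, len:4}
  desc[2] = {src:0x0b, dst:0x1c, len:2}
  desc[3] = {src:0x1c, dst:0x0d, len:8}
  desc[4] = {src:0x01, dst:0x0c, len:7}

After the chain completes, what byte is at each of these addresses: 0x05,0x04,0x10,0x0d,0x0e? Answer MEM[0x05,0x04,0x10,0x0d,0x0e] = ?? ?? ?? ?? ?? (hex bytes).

D0: mem[0x1a..0x1c] <- [b4 10 d7]
D1: mem[0x03..0x06] <- [25 81 ea 63]
D2: mem[0x1c..0x1d] <- [ae bc]
D3: mem[0x0d..0x14] <- [ae bc 19 5e 25 81 ea 63]
D4: mem[0x0c..0x12] <- [cf 53 25 81 ea 63 8f]
query mem[0x05]=0xea, mem[0x04]=0x81, mem[0x10]=0xea, mem[0x0d]=0x53, mem[0x0e]=0x25

MEM[0x05,0x04,0x10,0x0d,0x0e] = ea 81 ea 53 25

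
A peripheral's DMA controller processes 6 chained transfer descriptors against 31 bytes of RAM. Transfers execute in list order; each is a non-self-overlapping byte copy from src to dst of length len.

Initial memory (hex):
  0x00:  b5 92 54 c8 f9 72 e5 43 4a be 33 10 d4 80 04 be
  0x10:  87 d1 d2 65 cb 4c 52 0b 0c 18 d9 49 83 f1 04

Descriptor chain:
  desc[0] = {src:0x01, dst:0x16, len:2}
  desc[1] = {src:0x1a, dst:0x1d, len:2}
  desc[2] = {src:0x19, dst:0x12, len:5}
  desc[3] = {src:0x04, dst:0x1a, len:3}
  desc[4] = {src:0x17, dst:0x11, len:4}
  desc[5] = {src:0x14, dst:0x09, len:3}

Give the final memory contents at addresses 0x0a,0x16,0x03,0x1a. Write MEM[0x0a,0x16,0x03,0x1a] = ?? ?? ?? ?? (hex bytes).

MEM[0x0a,0x16,0x03,0x1a] = 83 d9 c8 f9

  after D0: wrote 2B at 0x16 = 9254
  after D1: wrote 2B at 0x1d = d949
  after D2: wrote 5B at 0x12 = 18d94983d9
  after D3: wrote 3B at 0x1a = f972e5
  after D4: wrote 4B at 0x11 = 540c18f9
  after D5: wrote 3B at 0x09 = f983d9
query mem[0x0a]=0x83, mem[0x16]=0xd9, mem[0x03]=0xc8, mem[0x1a]=0xf9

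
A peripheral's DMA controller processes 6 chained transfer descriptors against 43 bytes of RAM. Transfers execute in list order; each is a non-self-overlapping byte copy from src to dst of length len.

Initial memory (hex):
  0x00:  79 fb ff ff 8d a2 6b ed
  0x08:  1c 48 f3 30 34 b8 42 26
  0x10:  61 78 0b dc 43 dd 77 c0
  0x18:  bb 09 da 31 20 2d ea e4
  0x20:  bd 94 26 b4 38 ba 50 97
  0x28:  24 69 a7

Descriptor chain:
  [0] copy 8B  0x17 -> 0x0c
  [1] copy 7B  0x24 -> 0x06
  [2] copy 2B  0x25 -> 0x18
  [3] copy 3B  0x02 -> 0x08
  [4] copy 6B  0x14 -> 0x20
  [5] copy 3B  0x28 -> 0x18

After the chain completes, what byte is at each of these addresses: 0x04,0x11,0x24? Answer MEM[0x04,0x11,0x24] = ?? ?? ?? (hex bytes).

  after D0: wrote 8B at 0x0c = c0bb09da31202dea
  after D1: wrote 7B at 0x06 = 38ba50972469a7
  after D2: wrote 2B at 0x18 = ba50
  after D3: wrote 3B at 0x08 = ffff8d
  after D4: wrote 6B at 0x20 = 43dd77c0ba50
  after D5: wrote 3B at 0x18 = 2469a7
query mem[0x04]=0x8d, mem[0x11]=0x20, mem[0x24]=0xba

MEM[0x04,0x11,0x24] = 8d 20 ba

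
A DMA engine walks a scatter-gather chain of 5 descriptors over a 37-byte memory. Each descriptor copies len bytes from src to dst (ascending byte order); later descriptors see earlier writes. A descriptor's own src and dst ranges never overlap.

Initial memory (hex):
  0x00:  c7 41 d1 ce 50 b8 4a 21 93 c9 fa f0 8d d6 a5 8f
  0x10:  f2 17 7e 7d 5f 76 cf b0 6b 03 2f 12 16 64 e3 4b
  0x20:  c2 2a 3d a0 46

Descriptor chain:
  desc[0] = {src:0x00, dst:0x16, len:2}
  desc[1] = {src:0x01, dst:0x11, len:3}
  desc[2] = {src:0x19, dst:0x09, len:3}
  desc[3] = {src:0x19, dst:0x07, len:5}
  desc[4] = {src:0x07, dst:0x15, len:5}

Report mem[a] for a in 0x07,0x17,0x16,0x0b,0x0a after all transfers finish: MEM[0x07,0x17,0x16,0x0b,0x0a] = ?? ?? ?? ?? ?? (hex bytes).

MEM[0x07,0x17,0x16,0x0b,0x0a] = 03 12 2f 64 16

#0 dst[0x16+2] := {0xc7,0x41}
#1 dst[0x11+3] := {0x41,0xd1,0xce}
#2 dst[0x09+3] := {0x03,0x2f,0x12}
#3 dst[0x07+5] := {0x03,0x2f,0x12,0x16,0x64}
#4 dst[0x15+5] := {0x03,0x2f,0x12,0x16,0x64}
query mem[0x07]=0x03, mem[0x17]=0x12, mem[0x16]=0x2f, mem[0x0b]=0x64, mem[0x0a]=0x16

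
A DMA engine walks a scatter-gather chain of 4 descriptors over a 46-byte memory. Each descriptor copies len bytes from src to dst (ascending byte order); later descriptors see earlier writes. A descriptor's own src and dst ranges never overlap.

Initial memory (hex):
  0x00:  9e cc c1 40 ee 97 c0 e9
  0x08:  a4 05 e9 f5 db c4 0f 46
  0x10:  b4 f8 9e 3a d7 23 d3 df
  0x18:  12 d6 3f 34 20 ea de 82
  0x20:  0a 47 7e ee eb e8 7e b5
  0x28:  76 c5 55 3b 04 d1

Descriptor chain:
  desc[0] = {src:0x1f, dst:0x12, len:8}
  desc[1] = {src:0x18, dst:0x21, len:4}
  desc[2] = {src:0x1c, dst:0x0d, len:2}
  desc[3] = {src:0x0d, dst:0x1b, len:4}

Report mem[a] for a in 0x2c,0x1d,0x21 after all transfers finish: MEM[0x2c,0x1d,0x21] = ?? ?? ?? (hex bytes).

[0] 0x1f->0x12 len=8 : 82 0a 47 7e ee eb e8 7e
[1] 0x18->0x21 len=4 : e8 7e 3f 34
[2] 0x1c->0x0d len=2 : 20 ea
[3] 0x0d->0x1b len=4 : 20 ea 46 b4
query mem[0x2c]=0x04, mem[0x1d]=0x46, mem[0x21]=0xe8

MEM[0x2c,0x1d,0x21] = 04 46 e8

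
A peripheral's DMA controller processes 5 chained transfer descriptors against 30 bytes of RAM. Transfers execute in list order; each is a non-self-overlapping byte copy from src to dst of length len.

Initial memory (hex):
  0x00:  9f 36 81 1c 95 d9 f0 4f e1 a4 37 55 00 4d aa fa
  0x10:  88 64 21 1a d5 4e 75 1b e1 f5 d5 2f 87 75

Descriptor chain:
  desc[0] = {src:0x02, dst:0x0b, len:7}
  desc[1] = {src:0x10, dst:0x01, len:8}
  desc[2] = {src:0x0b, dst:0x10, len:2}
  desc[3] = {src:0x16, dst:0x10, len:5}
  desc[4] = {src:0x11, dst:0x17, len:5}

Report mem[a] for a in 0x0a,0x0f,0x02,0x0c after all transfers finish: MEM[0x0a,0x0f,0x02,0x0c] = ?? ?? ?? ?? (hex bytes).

MEM[0x0a,0x0f,0x02,0x0c] = 37 f0 e1 1c

#0 dst[0x0b+7] := {0x81,0x1c,0x95,0xd9,0xf0,0x4f,0xe1}
#1 dst[0x01+8] := {0x4f,0xe1,0x21,0x1a,0xd5,0x4e,0x75,0x1b}
#2 dst[0x10+2] := {0x81,0x1c}
#3 dst[0x10+5] := {0x75,0x1b,0xe1,0xf5,0xd5}
#4 dst[0x17+5] := {0x1b,0xe1,0xf5,0xd5,0x4e}
query mem[0x0a]=0x37, mem[0x0f]=0xf0, mem[0x02]=0xe1, mem[0x0c]=0x1c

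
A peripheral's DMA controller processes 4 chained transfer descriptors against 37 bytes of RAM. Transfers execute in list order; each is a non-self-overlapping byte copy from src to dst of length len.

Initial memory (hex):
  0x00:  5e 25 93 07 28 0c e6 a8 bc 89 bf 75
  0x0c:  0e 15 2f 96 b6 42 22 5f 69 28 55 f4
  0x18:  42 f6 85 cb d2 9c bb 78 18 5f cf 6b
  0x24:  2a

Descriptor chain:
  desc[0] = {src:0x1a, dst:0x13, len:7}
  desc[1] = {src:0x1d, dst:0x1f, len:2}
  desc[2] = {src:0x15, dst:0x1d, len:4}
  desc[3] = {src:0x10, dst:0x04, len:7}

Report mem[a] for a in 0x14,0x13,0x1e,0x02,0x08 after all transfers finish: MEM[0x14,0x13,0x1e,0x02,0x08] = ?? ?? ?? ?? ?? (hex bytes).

MEM[0x14,0x13,0x1e,0x02,0x08] = cb 85 9c 93 cb

#0 dst[0x13+7] := {0x85,0xcb,0xd2,0x9c,0xbb,0x78,0x18}
#1 dst[0x1f+2] := {0x9c,0xbb}
#2 dst[0x1d+4] := {0xd2,0x9c,0xbb,0x78}
#3 dst[0x04+7] := {0xb6,0x42,0x22,0x85,0xcb,0xd2,0x9c}
query mem[0x14]=0xcb, mem[0x13]=0x85, mem[0x1e]=0x9c, mem[0x02]=0x93, mem[0x08]=0xcb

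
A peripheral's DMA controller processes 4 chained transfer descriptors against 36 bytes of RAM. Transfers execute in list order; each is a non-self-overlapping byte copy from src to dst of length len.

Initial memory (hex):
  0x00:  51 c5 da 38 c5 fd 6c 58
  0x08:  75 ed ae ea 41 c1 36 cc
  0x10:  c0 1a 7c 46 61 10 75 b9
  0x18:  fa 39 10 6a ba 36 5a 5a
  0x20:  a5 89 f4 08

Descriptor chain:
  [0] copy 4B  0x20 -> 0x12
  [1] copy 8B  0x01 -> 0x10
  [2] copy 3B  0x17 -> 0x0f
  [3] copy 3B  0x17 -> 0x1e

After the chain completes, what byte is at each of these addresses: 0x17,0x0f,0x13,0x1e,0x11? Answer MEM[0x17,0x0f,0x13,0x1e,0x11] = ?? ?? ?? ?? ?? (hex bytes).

  after D0: wrote 4B at 0x12 = a589f408
  after D1: wrote 8B at 0x10 = c5da38c5fd6c5875
  after D2: wrote 3B at 0x0f = 75fa39
  after D3: wrote 3B at 0x1e = 75fa39
query mem[0x17]=0x75, mem[0x0f]=0x75, mem[0x13]=0xc5, mem[0x1e]=0x75, mem[0x11]=0x39

MEM[0x17,0x0f,0x13,0x1e,0x11] = 75 75 c5 75 39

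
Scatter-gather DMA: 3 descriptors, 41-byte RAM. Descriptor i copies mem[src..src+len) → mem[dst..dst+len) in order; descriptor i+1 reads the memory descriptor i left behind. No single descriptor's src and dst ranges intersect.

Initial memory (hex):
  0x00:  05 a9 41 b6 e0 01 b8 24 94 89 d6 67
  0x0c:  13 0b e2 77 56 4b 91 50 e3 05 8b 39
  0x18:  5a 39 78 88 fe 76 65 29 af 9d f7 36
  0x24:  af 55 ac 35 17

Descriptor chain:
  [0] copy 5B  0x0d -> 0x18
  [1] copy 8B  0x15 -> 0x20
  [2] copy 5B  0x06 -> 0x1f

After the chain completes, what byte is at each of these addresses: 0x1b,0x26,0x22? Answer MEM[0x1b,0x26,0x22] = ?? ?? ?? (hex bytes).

[0] 0x0d->0x18 len=5 : 0b e2 77 56 4b
[1] 0x15->0x20 len=8 : 05 8b 39 0b e2 77 56 4b
[2] 0x06->0x1f len=5 : b8 24 94 89 d6
query mem[0x1b]=0x56, mem[0x26]=0x56, mem[0x22]=0x89

MEM[0x1b,0x26,0x22] = 56 56 89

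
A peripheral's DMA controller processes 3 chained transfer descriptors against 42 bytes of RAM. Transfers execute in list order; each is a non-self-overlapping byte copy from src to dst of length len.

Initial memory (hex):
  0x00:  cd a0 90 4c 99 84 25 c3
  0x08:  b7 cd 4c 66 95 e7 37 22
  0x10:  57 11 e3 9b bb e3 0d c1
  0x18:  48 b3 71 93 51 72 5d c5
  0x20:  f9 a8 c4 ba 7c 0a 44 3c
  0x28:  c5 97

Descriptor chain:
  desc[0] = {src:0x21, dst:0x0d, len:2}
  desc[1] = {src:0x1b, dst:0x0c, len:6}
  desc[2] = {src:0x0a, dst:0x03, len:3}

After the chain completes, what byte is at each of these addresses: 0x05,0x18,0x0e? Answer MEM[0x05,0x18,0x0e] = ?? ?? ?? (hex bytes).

MEM[0x05,0x18,0x0e] = 93 48 72

  after D0: wrote 2B at 0x0d = a8c4
  after D1: wrote 6B at 0x0c = 9351725dc5f9
  after D2: wrote 3B at 0x03 = 4c6693
query mem[0x05]=0x93, mem[0x18]=0x48, mem[0x0e]=0x72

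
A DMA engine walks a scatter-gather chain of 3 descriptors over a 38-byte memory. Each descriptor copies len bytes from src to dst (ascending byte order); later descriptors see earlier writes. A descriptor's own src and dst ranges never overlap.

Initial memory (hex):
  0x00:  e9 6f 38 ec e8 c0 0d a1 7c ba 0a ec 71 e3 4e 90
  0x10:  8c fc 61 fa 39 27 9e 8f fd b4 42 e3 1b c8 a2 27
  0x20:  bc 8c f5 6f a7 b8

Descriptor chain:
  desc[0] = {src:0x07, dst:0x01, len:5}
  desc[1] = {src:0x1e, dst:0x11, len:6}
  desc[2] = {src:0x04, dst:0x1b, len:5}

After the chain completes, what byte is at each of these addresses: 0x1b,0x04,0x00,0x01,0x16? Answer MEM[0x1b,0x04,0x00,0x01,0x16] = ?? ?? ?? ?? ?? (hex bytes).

[0] 0x07->0x01 len=5 : a1 7c ba 0a ec
[1] 0x1e->0x11 len=6 : a2 27 bc 8c f5 6f
[2] 0x04->0x1b len=5 : 0a ec 0d a1 7c
query mem[0x1b]=0x0a, mem[0x04]=0x0a, mem[0x00]=0xe9, mem[0x01]=0xa1, mem[0x16]=0x6f

MEM[0x1b,0x04,0x00,0x01,0x16] = 0a 0a e9 a1 6f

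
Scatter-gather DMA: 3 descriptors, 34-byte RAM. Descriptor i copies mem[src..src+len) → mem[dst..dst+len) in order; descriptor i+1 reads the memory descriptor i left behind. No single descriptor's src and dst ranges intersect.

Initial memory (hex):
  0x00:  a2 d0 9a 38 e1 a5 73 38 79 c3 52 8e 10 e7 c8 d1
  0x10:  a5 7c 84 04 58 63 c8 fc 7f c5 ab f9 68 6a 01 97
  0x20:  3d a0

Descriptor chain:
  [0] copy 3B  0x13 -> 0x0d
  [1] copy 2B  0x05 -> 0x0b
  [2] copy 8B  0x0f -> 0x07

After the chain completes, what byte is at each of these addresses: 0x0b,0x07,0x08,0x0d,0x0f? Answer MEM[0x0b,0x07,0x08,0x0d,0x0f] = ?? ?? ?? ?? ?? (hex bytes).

MEM[0x0b,0x07,0x08,0x0d,0x0f] = 04 63 a5 63 63

[0] 0x13->0x0d len=3 : 04 58 63
[1] 0x05->0x0b len=2 : a5 73
[2] 0x0f->0x07 len=8 : 63 a5 7c 84 04 58 63 c8
query mem[0x0b]=0x04, mem[0x07]=0x63, mem[0x08]=0xa5, mem[0x0d]=0x63, mem[0x0f]=0x63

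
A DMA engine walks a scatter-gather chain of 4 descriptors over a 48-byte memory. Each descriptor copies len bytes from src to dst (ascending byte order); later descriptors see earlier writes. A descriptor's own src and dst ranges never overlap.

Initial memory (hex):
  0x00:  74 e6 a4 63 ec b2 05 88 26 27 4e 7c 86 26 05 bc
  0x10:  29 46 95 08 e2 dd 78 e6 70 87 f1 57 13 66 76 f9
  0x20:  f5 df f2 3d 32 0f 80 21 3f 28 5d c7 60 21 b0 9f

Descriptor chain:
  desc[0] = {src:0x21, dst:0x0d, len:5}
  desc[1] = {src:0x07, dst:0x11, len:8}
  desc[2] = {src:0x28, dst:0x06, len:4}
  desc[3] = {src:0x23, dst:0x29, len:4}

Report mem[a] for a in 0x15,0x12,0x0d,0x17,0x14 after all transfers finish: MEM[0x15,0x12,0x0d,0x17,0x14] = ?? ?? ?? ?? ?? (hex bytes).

#0 dst[0x0d+5] := {0xdf,0xf2,0x3d,0x32,0x0f}
#1 dst[0x11+8] := {0x88,0x26,0x27,0x4e,0x7c,0x86,0xdf,0xf2}
#2 dst[0x06+4] := {0x3f,0x28,0x5d,0xc7}
#3 dst[0x29+4] := {0x3d,0x32,0x0f,0x80}
query mem[0x15]=0x7c, mem[0x12]=0x26, mem[0x0d]=0xdf, mem[0x17]=0xdf, mem[0x14]=0x4e

MEM[0x15,0x12,0x0d,0x17,0x14] = 7c 26 df df 4e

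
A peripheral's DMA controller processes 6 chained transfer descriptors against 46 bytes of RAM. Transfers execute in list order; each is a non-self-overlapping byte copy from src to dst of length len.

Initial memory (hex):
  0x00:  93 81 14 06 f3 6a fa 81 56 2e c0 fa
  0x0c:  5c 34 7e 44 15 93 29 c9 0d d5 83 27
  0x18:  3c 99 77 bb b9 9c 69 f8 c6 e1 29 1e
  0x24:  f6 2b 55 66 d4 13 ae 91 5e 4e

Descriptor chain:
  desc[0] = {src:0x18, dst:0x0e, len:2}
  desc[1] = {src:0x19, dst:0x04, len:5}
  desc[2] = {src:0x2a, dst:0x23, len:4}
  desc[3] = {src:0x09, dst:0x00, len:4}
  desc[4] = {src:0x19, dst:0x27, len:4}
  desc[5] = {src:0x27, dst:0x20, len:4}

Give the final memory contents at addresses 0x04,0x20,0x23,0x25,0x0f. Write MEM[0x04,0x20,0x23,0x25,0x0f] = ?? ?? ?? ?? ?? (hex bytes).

#0 dst[0x0e+2] := {0x3c,0x99}
#1 dst[0x04+5] := {0x99,0x77,0xbb,0xb9,0x9c}
#2 dst[0x23+4] := {0xae,0x91,0x5e,0x4e}
#3 dst[0x00+4] := {0x2e,0xc0,0xfa,0x5c}
#4 dst[0x27+4] := {0x99,0x77,0xbb,0xb9}
#5 dst[0x20+4] := {0x99,0x77,0xbb,0xb9}
query mem[0x04]=0x99, mem[0x20]=0x99, mem[0x23]=0xb9, mem[0x25]=0x5e, mem[0x0f]=0x99

MEM[0x04,0x20,0x23,0x25,0x0f] = 99 99 b9 5e 99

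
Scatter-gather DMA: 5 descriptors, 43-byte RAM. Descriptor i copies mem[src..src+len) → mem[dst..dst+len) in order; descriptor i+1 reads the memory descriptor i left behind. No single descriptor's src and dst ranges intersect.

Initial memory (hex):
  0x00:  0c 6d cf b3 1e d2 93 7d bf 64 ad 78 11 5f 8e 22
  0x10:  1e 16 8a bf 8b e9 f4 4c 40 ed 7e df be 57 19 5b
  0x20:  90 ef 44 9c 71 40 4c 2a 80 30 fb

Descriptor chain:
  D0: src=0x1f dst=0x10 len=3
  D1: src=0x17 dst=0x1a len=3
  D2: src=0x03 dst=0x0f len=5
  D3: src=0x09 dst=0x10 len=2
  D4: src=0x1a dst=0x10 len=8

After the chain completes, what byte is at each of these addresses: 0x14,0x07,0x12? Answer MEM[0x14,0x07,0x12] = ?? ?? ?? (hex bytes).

D0: mem[0x10..0x12] <- [5b 90 ef]
D1: mem[0x1a..0x1c] <- [4c 40 ed]
D2: mem[0x0f..0x13] <- [b3 1e d2 93 7d]
D3: mem[0x10..0x11] <- [64 ad]
D4: mem[0x10..0x17] <- [4c 40 ed 57 19 5b 90 ef]
query mem[0x14]=0x19, mem[0x07]=0x7d, mem[0x12]=0xed

MEM[0x14,0x07,0x12] = 19 7d ed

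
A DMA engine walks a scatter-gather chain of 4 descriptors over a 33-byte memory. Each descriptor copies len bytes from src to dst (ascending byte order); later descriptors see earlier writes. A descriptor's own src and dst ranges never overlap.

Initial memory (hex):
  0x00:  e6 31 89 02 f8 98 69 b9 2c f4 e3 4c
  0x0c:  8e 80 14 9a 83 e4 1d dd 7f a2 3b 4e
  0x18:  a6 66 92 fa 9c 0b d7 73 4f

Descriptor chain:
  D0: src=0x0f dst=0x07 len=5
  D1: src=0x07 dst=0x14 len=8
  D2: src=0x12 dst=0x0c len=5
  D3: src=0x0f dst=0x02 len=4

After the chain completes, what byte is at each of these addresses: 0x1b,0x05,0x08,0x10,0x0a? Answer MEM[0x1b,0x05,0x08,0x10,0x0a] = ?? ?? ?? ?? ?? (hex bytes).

MEM[0x1b,0x05,0x08,0x10,0x0a] = 14 1d 83 e4 1d

  after D0: wrote 5B at 0x07 = 9a83e41ddd
  after D1: wrote 8B at 0x14 = 9a83e41ddd8e8014
  after D2: wrote 5B at 0x0c = 1ddd9a83e4
  after D3: wrote 4B at 0x02 = 83e4e41d
query mem[0x1b]=0x14, mem[0x05]=0x1d, mem[0x08]=0x83, mem[0x10]=0xe4, mem[0x0a]=0x1d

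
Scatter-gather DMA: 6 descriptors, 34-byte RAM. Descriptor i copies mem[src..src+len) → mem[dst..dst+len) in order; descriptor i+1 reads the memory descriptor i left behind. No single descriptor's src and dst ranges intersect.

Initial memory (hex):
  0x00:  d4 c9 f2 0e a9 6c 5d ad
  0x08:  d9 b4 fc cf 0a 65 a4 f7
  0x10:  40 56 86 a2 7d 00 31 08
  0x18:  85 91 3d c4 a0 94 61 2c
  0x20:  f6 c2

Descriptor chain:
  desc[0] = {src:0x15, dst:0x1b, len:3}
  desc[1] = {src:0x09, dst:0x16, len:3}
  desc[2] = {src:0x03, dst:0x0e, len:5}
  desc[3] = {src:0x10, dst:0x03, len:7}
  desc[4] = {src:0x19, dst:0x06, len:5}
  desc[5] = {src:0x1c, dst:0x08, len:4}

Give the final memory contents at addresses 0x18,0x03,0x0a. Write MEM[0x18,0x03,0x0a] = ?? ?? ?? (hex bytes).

#0 dst[0x1b+3] := {0x00,0x31,0x08}
#1 dst[0x16+3] := {0xb4,0xfc,0xcf}
#2 dst[0x0e+5] := {0x0e,0xa9,0x6c,0x5d,0xad}
#3 dst[0x03+7] := {0x6c,0x5d,0xad,0xa2,0x7d,0x00,0xb4}
#4 dst[0x06+5] := {0x91,0x3d,0x00,0x31,0x08}
#5 dst[0x08+4] := {0x31,0x08,0x61,0x2c}
query mem[0x18]=0xcf, mem[0x03]=0x6c, mem[0x0a]=0x61

MEM[0x18,0x03,0x0a] = cf 6c 61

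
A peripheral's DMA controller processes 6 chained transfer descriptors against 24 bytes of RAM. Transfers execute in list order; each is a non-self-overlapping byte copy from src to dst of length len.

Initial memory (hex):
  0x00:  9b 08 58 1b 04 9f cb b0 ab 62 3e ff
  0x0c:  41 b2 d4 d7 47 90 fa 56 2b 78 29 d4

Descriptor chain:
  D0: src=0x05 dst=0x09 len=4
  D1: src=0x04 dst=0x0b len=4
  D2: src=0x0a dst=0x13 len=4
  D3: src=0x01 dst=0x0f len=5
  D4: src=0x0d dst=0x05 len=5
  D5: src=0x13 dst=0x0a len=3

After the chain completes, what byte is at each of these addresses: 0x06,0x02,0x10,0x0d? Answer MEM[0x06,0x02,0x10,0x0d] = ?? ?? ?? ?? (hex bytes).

MEM[0x06,0x02,0x10,0x0d] = b0 58 58 cb

D0: mem[0x09..0x0c] <- [9f cb b0 ab]
D1: mem[0x0b..0x0e] <- [04 9f cb b0]
D2: mem[0x13..0x16] <- [cb 04 9f cb]
D3: mem[0x0f..0x13] <- [08 58 1b 04 9f]
D4: mem[0x05..0x09] <- [cb b0 08 58 1b]
D5: mem[0x0a..0x0c] <- [9f 04 9f]
query mem[0x06]=0xb0, mem[0x02]=0x58, mem[0x10]=0x58, mem[0x0d]=0xcb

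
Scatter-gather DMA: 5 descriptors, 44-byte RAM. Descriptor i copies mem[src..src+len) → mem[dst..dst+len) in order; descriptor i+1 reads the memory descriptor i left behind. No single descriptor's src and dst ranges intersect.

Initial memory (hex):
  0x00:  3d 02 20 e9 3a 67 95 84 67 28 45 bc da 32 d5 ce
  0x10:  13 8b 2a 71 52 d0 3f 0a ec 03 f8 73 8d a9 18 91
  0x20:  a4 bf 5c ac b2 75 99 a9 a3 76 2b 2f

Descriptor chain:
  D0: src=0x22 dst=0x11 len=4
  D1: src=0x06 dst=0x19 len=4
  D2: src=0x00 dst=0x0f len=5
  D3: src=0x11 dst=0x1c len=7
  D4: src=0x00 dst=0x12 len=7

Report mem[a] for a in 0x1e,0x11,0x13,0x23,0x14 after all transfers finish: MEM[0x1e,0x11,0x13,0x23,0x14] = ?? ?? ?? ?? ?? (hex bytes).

  after D0: wrote 4B at 0x11 = 5cacb275
  after D1: wrote 4B at 0x19 = 95846728
  after D2: wrote 5B at 0x0f = 3d0220e93a
  after D3: wrote 7B at 0x1c = 20e93a75d03f0a
  after D4: wrote 7B at 0x12 = 3d0220e93a6795
query mem[0x1e]=0x3a, mem[0x11]=0x20, mem[0x13]=0x02, mem[0x23]=0xac, mem[0x14]=0x20

MEM[0x1e,0x11,0x13,0x23,0x14] = 3a 20 02 ac 20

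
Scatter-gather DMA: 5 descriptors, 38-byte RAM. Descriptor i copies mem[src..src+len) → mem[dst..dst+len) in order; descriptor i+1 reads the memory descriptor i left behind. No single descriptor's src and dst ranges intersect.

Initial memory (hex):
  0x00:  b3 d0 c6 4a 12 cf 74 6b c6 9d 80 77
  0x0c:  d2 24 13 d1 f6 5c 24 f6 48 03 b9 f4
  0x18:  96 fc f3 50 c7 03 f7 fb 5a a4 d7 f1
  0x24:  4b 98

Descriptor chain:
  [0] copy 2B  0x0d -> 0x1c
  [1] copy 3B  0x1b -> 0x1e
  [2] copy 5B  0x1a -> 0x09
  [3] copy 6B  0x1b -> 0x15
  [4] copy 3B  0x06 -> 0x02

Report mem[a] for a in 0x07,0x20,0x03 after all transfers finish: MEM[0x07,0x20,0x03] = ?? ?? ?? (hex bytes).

#0 dst[0x1c+2] := {0x24,0x13}
#1 dst[0x1e+3] := {0x50,0x24,0x13}
#2 dst[0x09+5] := {0xf3,0x50,0x24,0x13,0x50}
#3 dst[0x15+6] := {0x50,0x24,0x13,0x50,0x24,0x13}
#4 dst[0x02+3] := {0x74,0x6b,0xc6}
query mem[0x07]=0x6b, mem[0x20]=0x13, mem[0x03]=0x6b

MEM[0x07,0x20,0x03] = 6b 13 6b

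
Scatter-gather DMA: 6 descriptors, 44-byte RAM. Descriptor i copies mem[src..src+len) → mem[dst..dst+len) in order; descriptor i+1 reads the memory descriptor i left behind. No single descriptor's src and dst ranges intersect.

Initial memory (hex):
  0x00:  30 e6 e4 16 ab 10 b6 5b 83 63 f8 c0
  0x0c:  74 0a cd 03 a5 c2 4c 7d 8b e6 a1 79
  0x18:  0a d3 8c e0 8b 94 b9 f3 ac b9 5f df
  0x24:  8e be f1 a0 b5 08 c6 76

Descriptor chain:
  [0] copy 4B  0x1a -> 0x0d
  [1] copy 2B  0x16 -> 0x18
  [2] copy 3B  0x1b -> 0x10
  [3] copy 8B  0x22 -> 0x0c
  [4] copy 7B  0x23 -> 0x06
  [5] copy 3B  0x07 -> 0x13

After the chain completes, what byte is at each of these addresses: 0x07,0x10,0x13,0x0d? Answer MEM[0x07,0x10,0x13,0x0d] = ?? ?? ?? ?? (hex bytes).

MEM[0x07,0x10,0x13,0x0d] = 8e f1 8e df

D0: mem[0x0d..0x10] <- [8c e0 8b 94]
D1: mem[0x18..0x19] <- [a1 79]
D2: mem[0x10..0x12] <- [e0 8b 94]
D3: mem[0x0c..0x13] <- [5f df 8e be f1 a0 b5 08]
D4: mem[0x06..0x0c] <- [df 8e be f1 a0 b5 08]
D5: mem[0x13..0x15] <- [8e be f1]
query mem[0x07]=0x8e, mem[0x10]=0xf1, mem[0x13]=0x8e, mem[0x0d]=0xdf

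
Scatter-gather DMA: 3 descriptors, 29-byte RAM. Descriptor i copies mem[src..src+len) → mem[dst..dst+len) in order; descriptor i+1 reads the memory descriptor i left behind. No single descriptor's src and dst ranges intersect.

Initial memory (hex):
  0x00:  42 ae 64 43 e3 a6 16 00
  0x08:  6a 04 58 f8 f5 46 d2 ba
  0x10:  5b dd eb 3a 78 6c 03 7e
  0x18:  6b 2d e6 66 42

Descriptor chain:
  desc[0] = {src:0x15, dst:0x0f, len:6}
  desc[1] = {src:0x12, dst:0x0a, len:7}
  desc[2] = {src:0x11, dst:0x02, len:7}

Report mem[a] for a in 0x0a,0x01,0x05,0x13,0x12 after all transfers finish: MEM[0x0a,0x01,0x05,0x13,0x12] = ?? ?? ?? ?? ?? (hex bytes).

#0 dst[0x0f+6] := {0x6c,0x03,0x7e,0x6b,0x2d,0xe6}
#1 dst[0x0a+7] := {0x6b,0x2d,0xe6,0x6c,0x03,0x7e,0x6b}
#2 dst[0x02+7] := {0x7e,0x6b,0x2d,0xe6,0x6c,0x03,0x7e}
query mem[0x0a]=0x6b, mem[0x01]=0xae, mem[0x05]=0xe6, mem[0x13]=0x2d, mem[0x12]=0x6b

MEM[0x0a,0x01,0x05,0x13,0x12] = 6b ae e6 2d 6b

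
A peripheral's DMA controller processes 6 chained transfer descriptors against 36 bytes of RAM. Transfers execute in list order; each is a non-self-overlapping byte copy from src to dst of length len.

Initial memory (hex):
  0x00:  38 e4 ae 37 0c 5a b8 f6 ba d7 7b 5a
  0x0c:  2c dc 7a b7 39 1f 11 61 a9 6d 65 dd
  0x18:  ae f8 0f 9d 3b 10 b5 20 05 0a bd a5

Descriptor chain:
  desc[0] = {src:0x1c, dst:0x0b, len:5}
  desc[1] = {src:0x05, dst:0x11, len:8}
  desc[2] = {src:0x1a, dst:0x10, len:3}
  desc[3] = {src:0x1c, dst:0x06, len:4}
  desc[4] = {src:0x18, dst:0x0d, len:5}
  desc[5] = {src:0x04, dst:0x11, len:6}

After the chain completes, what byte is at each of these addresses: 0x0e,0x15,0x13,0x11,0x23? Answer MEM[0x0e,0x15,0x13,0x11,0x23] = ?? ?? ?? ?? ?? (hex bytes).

[0] 0x1c->0x0b len=5 : 3b 10 b5 20 05
[1] 0x05->0x11 len=8 : 5a b8 f6 ba d7 7b 3b 10
[2] 0x1a->0x10 len=3 : 0f 9d 3b
[3] 0x1c->0x06 len=4 : 3b 10 b5 20
[4] 0x18->0x0d len=5 : 10 f8 0f 9d 3b
[5] 0x04->0x11 len=6 : 0c 5a 3b 10 b5 20
query mem[0x0e]=0xf8, mem[0x15]=0xb5, mem[0x13]=0x3b, mem[0x11]=0x0c, mem[0x23]=0xa5

MEM[0x0e,0x15,0x13,0x11,0x23] = f8 b5 3b 0c a5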